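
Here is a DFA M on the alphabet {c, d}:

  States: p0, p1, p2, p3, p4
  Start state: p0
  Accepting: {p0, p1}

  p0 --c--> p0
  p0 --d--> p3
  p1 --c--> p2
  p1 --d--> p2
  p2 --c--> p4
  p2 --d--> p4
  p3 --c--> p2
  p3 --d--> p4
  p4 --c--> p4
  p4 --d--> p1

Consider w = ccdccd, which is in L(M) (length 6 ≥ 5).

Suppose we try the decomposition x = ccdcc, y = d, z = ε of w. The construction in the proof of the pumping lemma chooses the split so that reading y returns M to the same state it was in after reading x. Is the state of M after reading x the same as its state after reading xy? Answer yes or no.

State sequence: p0 -c-> p0 -c-> p0 -d-> p3 -c-> p2 -c-> p4 -d-> p1

After x (step 5): p4. After xy (step 6): p1.
They differ (p4 ≠ p1), so y is not a cycle from the state after x; this split is not the one the pumping-lemma construction produces, and pumping y need not keep the string in L(M).

no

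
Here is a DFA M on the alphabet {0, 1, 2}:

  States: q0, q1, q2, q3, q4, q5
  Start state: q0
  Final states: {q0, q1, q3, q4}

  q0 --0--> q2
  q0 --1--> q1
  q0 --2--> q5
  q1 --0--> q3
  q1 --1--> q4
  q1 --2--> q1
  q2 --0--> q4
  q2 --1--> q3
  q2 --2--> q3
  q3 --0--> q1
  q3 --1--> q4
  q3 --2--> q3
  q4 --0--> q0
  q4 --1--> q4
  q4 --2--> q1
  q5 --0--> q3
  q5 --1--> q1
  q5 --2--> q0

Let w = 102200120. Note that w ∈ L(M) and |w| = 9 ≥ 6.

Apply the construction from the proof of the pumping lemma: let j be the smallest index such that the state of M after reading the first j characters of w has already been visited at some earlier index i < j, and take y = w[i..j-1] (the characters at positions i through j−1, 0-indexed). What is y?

Run of M on w = 1 0 2 2 0 0 1 2 0:
  step 0: q0  (start)
  step 1: q1  (read 1: q0→q1)
  step 2: q3  (read 0: q1→q3)
  step 3: q3  (read 2: q3→q3)   ← first repeat (q3 seen earlier)
  step 4: q3  (read 2: q3→q3)
  step 5: q1  (read 0: q3→q1)
  step 6: q3  (read 0: q1→q3)
  step 7: q4  (read 1: q3→q4)
  step 8: q1  (read 2: q4→q1)
  step 9: q3  (read 0: q1→q3)

So i = 2, j = 3, giving x = w[0:2] = 10, y = w[2:3] = 2, z = w[3:9] = 200120.
Check: |xy| = 3 ≤ 6 and |y| = 1 ≥ 1. Reading y takes M from q3 back to q3, so every xyⁱz is accepted.

2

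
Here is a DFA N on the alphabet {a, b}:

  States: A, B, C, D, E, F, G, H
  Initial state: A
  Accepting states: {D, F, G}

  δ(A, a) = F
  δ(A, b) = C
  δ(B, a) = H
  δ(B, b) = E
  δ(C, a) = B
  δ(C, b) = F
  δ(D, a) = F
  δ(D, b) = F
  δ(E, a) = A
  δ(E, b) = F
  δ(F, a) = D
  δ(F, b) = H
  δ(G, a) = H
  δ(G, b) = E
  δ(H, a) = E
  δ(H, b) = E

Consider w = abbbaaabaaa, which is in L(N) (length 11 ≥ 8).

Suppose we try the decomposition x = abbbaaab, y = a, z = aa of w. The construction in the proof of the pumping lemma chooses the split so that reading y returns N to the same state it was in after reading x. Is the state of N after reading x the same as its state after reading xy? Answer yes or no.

no

Run of N on the first 9 characters of w = a b b b a a a b a:
  step 0: A  (start)
  step 1: F  (read a: A→F)
  step 2: H  (read b: F→H)
  step 3: E  (read b: H→E)
  step 4: F  (read b: E→F)
  step 5: D  (read a: F→D)
  step 6: F  (read a: D→F)
  step 7: D  (read a: F→D)
  step 8: F  (read b: D→F)
  step 9: D  (read a: F→D)

After x (step 8): F. After xy (step 9): D.
They differ (F ≠ D), so y is not a cycle from the state after x; this split is not the one the pumping-lemma construction produces, and pumping y need not keep the string in L(N).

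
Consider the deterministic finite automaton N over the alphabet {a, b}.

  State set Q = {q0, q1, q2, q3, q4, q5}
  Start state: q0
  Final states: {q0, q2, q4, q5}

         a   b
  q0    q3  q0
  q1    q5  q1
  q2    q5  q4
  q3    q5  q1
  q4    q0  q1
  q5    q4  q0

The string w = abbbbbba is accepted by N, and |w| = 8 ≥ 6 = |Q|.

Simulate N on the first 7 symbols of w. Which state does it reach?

q1

State sequence: q0 -a-> q3 -b-> q1 -b-> q1 -b-> q1 -b-> q1 -b-> q1 -b-> q1

After reading 7 characters, N is in state q1.
(This kind of state-tracing is the core of the pumping-lemma construction: with 6 states, pigeonhole forces a repeat within the first 6 steps.)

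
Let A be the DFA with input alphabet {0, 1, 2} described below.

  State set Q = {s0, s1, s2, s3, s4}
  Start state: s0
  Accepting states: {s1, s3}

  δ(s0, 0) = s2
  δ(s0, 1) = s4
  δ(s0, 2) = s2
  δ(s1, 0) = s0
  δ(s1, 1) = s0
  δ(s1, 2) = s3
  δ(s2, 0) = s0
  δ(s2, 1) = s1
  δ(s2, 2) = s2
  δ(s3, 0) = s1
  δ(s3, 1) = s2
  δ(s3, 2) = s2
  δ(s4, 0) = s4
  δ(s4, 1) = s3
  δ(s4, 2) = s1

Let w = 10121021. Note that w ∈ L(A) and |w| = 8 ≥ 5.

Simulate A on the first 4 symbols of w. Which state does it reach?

State sequence: s0 -1-> s4 -0-> s4 -1-> s3 -2-> s2

After reading 4 characters, A is in state s2.
(This kind of state-tracing is the core of the pumping-lemma construction: with 5 states, pigeonhole forces a repeat within the first 5 steps.)

s2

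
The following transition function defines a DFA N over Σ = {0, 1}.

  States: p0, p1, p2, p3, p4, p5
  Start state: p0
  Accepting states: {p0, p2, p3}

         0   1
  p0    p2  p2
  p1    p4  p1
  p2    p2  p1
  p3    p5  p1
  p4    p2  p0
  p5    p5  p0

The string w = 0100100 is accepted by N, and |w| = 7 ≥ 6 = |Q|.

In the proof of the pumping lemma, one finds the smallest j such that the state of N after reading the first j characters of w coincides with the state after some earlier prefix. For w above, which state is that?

Run of N on w = 0 1 0 0 1 0 0:
  step 0: p0  (start)
  step 1: p2  (read 0: p0→p2)
  step 2: p1  (read 1: p2→p1)
  step 3: p4  (read 0: p1→p4)
  step 4: p2  (read 0: p4→p2)   ← first repeat (p2 seen earlier)
  step 5: p1  (read 1: p2→p1)
  step 6: p4  (read 0: p1→p4)
  step 7: p2  (read 0: p4→p2)

The earliest repeat is at step j = 4: N is in p2, which it already visited at step i = 1.
Since N has 6 states, any run of length ≥ 6 visits 6+1 states, so by pigeonhole some state repeats within the first 6 steps — that repeat gives the pumpable loop.

p2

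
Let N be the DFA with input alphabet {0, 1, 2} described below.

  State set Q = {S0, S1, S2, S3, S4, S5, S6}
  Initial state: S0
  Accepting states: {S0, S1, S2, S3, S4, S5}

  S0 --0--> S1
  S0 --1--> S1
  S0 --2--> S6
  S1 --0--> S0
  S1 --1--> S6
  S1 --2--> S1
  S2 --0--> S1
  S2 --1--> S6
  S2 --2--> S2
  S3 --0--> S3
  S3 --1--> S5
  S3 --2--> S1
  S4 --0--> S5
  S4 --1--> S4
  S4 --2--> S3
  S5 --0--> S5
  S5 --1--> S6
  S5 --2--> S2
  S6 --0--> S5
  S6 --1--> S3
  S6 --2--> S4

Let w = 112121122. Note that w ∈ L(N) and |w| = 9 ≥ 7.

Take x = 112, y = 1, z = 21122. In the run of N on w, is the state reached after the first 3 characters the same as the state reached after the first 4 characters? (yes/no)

State sequence: S0 -1-> S1 -1-> S6 -2-> S4 -1-> S4

After x (step 3): S4. After xy (step 4): S4.
They match, so y = 1 drives N around a cycle from S4 back to itself; pumping y any number of times keeps N in S4 before reading z, and xyⁱz ∈ L(N) for every i ≥ 0.

yes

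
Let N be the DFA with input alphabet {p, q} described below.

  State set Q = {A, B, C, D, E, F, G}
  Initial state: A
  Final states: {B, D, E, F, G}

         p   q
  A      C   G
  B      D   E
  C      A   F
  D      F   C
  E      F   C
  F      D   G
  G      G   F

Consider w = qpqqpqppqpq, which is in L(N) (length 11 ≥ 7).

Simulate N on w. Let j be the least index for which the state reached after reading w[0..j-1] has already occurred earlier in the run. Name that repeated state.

State sequence: A -q-> G -p-> G -q-> F -q-> G -p-> G -q-> F -p-> D -p-> F -q-> G -p-> G -q-> F
First repeat at step 2: G was already visited.

The earliest repeat is at step j = 2: N is in G, which it already visited at step i = 1.
Pumping length from the standard proof: p = 7 (the number of states). The repeated state found above gives |xy| = j ≤ 7 and |y| = j − i ≥ 1.

G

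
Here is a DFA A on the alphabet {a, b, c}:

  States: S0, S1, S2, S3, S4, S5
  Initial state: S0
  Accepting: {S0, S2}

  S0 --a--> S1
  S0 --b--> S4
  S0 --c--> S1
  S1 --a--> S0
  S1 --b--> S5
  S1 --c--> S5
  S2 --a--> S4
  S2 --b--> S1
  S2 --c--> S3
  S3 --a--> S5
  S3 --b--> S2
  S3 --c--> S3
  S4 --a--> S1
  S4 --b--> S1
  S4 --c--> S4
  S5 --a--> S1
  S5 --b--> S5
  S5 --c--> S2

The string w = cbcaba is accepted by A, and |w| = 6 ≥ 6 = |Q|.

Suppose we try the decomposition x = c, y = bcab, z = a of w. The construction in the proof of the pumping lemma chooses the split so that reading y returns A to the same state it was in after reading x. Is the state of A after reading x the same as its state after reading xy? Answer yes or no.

Run of A on the first 5 characters of w = c b c a b:
  step 0: S0  (start)
  step 1: S1  (read c: S0→S1)
  step 2: S5  (read b: S1→S5)
  step 3: S2  (read c: S5→S2)
  step 4: S4  (read a: S2→S4)
  step 5: S1  (read b: S4→S1)

After x (step 1): S1. After xy (step 5): S1.
They match, so y = bcab drives A around a cycle from S1 back to itself; pumping y any number of times keeps A in S1 before reading z, and xyⁱz ∈ L(A) for every i ≥ 0.

yes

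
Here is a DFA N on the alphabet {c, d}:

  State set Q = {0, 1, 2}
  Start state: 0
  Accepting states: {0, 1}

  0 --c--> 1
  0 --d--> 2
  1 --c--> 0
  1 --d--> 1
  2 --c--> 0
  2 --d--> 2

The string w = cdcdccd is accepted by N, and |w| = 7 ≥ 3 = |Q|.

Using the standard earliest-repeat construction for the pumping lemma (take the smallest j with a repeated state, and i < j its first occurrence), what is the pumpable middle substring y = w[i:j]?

d

Run of N on w = c d c d c c d:
  step 0: 0  (start)
  step 1: 1  (read c: 0→1)
  step 2: 1  (read d: 1→1)   ← first repeat (1 seen earlier)
  step 3: 0  (read c: 1→0)
  step 4: 2  (read d: 0→2)
  step 5: 0  (read c: 2→0)
  step 6: 1  (read c: 0→1)
  step 7: 1  (read d: 1→1)

So i = 1, j = 2, giving x = w[0:1] = c, y = w[1:2] = d, z = w[2:7] = cdccd.
Check: |xy| = 2 ≤ 3 and |y| = 1 ≥ 1. Reading y takes N from 1 back to 1, so every xyⁱz is accepted.
The DFA has 3 states, so the proof of the pumping lemma guarantees a repeated state among the first 3+1 visited; the segment between the two visits is the pumpable y.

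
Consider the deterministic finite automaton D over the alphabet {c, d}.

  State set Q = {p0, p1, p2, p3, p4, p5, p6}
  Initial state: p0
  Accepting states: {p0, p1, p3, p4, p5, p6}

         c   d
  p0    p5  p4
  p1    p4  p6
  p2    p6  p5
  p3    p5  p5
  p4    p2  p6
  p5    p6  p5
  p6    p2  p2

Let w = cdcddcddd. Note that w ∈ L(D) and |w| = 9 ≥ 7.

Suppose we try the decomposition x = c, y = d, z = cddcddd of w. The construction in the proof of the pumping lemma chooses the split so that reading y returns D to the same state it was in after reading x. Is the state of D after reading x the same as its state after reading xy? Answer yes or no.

State sequence: p0 -c-> p5 -d-> p5

After x (step 1): p5. After xy (step 2): p5.
They match, so y = d drives D around a cycle from p5 back to itself; pumping y any number of times keeps D in p5 before reading z, and xyⁱz ∈ L(D) for every i ≥ 0.

yes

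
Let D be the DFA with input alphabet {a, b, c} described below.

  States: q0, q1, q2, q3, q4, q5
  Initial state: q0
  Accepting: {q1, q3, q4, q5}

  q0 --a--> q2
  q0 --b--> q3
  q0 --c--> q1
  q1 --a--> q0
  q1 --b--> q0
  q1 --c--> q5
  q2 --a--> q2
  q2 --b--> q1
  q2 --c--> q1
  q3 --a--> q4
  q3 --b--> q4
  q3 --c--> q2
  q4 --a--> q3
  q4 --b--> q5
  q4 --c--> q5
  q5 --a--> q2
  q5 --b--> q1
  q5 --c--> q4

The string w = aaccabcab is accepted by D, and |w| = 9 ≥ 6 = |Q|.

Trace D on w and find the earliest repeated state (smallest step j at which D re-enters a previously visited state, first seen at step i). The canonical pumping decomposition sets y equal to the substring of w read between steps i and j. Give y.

a

State sequence: q0 -a-> q2 -a-> q2 -c-> q1 -c-> q5 -a-> q2 -b-> q1 -c-> q5 -a-> q2 -b-> q1
First repeat at step 2: q2 was already visited.

So i = 1, j = 2, giving x = w[0:1] = a, y = w[1:2] = a, z = w[2:9] = ccabcab.
Check: |xy| = 2 ≤ 6 and |y| = 1 ≥ 1. Reading y takes D from q2 back to q2, so every xyⁱz is accepted.
Since D has 6 states, any run of length ≥ 6 visits 6+1 states, so by pigeonhole some state repeats within the first 6 steps — that repeat gives the pumpable loop.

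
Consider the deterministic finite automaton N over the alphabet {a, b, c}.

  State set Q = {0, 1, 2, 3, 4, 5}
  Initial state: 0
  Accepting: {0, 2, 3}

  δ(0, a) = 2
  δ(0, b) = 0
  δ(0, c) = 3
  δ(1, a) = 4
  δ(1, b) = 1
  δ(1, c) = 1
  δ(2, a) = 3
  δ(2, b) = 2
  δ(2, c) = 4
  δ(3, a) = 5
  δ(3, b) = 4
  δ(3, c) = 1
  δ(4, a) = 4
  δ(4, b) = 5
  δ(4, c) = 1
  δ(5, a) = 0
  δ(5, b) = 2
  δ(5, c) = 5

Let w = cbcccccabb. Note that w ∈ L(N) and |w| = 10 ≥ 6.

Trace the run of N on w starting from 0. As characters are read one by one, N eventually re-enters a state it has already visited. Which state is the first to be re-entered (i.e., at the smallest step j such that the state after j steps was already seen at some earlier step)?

1

State sequence: 0 -c-> 3 -b-> 4 -c-> 1 -c-> 1 -c-> 1 -c-> 1 -c-> 1 -a-> 4 -b-> 5 -b-> 2
First repeat at step 4: 1 was already visited.

The earliest repeat is at step j = 4: N is in 1, which it already visited at step i = 3.
With |Q| = 6, pigeonhole forces a state repeat no later than step 6; the substring read between the first and second visits to that state can be pumped.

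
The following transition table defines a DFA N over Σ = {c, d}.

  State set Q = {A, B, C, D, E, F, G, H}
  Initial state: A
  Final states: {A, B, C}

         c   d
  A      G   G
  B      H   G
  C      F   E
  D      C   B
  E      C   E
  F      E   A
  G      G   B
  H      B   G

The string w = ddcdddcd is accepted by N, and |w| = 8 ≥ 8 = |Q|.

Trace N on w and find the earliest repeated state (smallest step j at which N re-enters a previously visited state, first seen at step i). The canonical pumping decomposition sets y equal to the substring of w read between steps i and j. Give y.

dcd

Run of N on w = d d c d d d c d:
  step 0: A  (start)
  step 1: G  (read d: A→G)
  step 2: B  (read d: G→B)
  step 3: H  (read c: B→H)
  step 4: G  (read d: H→G)   ← first repeat (G seen earlier)
  step 5: B  (read d: G→B)
  step 6: G  (read d: B→G)
  step 7: G  (read c: G→G)
  step 8: B  (read d: G→B)

So i = 1, j = 4, giving x = w[0:1] = d, y = w[1:4] = dcd, z = w[4:8] = ddcd.
Check: |xy| = 4 ≤ 8 and |y| = 3 ≥ 1. Reading y takes N from G back to G, so every xyⁱz is accepted.
Pumping length from the standard proof: p = 8 (the number of states). The repeated state found above gives |xy| = j ≤ 8 and |y| = j − i ≥ 1.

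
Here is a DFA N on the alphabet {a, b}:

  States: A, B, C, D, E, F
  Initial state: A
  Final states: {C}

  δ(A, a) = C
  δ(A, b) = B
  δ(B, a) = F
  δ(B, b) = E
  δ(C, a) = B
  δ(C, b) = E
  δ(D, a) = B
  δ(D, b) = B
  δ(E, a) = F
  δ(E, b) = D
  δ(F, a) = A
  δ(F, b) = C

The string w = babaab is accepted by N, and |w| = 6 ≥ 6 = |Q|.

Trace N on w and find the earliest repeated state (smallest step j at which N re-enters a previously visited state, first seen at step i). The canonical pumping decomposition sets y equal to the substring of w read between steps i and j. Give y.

State sequence: A -b-> B -a-> F -b-> C -a-> B -a-> F -b-> C
First repeat at step 4: B was already visited.

So i = 1, j = 4, giving x = w[0:1] = b, y = w[1:4] = aba, z = w[4:6] = ab.
Check: |xy| = 4 ≤ 6 and |y| = 3 ≥ 1. Reading y takes N from B back to B, so every xyⁱz is accepted.

aba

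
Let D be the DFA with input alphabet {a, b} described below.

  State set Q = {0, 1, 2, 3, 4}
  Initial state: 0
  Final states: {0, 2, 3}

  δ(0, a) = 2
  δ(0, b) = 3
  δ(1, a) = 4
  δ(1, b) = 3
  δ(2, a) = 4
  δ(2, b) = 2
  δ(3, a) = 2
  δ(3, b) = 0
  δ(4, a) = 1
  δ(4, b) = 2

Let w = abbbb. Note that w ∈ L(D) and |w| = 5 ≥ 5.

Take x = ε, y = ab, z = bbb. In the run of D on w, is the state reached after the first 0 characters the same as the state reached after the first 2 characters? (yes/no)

no

State sequence: 0 -a-> 2 -b-> 2

After x (step 0): 0. After xy (step 2): 2.
They differ (0 ≠ 2), so y is not a cycle from the state after x; this split is not the one the pumping-lemma construction produces, and pumping y need not keep the string in L(D).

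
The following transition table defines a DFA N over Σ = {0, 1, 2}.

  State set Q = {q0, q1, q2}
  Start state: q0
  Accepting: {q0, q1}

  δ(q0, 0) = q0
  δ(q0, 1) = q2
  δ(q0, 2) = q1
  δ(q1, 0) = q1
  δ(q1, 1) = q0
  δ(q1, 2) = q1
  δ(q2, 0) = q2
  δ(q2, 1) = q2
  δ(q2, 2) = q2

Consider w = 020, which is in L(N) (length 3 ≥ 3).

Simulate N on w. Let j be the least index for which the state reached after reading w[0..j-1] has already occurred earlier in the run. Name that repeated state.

State sequence: q0 -0-> q0 -2-> q1 -0-> q1
First repeat at step 1: q0 was already visited.

The earliest repeat is at step j = 1: N is in q0, which it already visited at step i = 0.
With |Q| = 3, pigeonhole forces a state repeat no later than step 3; the substring read between the first and second visits to that state can be pumped.

q0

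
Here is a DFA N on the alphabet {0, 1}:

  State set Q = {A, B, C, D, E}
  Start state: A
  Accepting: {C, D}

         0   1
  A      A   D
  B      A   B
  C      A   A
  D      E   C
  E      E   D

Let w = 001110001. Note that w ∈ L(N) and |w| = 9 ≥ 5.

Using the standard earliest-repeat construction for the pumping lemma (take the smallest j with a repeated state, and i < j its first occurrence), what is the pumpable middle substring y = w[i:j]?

0

State sequence: A -0-> A -0-> A -1-> D -1-> C -1-> A -0-> A -0-> A -0-> A -1-> D
First repeat at step 1: A was already visited.

So i = 0, j = 1, giving x = w[0:0] = ε, y = w[0:1] = 0, z = w[1:9] = 01110001.
Check: |xy| = 1 ≤ 5 and |y| = 1 ≥ 1. Reading y takes N from A back to A, so every xyⁱz is accepted.
Pumping length from the standard proof: p = 5 (the number of states). The repeated state found above gives |xy| = j ≤ 5 and |y| = j − i ≥ 1.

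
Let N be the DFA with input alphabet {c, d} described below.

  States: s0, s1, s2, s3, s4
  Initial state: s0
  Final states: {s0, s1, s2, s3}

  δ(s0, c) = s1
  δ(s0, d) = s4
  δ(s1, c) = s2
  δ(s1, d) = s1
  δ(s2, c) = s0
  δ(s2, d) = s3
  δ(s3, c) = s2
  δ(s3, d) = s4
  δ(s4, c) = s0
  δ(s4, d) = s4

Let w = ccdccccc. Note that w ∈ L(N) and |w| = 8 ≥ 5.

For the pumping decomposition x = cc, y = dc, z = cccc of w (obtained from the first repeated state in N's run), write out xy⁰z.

xy⁰z = xz = cc·cccc = cccccc.
Reading y = dc takes N from s2 back to s2, so after x the machine is still in s2, and z then leads to the accepting state s0. Hence cccccc ∈ L(N).

cccccc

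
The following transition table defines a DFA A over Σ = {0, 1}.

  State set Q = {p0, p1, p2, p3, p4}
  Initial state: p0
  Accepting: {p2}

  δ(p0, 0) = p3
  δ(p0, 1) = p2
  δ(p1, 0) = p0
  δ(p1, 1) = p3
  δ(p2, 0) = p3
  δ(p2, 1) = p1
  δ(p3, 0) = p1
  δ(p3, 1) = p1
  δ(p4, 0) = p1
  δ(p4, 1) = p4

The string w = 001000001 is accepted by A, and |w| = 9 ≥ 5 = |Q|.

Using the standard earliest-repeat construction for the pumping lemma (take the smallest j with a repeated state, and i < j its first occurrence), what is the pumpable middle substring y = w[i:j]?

State sequence: p0 -0-> p3 -0-> p1 -1-> p3 -0-> p1 -0-> p0 -0-> p3 -0-> p1 -0-> p0 -1-> p2
First repeat at step 3: p3 was already visited.

So i = 1, j = 3, giving x = w[0:1] = 0, y = w[1:3] = 01, z = w[3:9] = 000001.
Check: |xy| = 3 ≤ 5 and |y| = 2 ≥ 1. Reading y takes A from p3 back to p3, so every xyⁱz is accepted.
The DFA has 5 states, so the proof of the pumping lemma guarantees a repeated state among the first 5+1 visited; the segment between the two visits is the pumpable y.

01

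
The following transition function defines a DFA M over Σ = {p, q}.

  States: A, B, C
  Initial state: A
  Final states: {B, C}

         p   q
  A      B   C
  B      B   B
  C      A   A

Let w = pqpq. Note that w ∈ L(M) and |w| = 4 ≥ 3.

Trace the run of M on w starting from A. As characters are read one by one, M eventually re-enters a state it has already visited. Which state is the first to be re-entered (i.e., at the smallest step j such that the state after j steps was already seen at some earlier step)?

B

Run of M on w = p q p q:
  step 0: A  (start)
  step 1: B  (read p: A→B)
  step 2: B  (read q: B→B)   ← first repeat (B seen earlier)
  step 3: B  (read p: B→B)
  step 4: B  (read q: B→B)

The earliest repeat is at step j = 2: M is in B, which it already visited at step i = 1.
Since M has 3 states, any run of length ≥ 3 visits 3+1 states, so by pigeonhole some state repeats within the first 3 steps — that repeat gives the pumpable loop.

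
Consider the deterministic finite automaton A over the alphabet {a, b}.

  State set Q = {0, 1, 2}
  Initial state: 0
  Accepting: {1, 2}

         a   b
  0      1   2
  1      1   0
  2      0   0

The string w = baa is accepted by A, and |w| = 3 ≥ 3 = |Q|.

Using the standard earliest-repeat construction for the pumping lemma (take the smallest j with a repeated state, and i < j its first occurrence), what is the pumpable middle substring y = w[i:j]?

ba

Run of A on w = b a a:
  step 0: 0  (start)
  step 1: 2  (read b: 0→2)
  step 2: 0  (read a: 2→0)   ← first repeat (0 seen earlier)
  step 3: 1  (read a: 0→1)

So i = 0, j = 2, giving x = w[0:0] = ε, y = w[0:2] = ba, z = w[2:3] = a.
Check: |xy| = 2 ≤ 3 and |y| = 2 ≥ 1. Reading y takes A from 0 back to 0, so every xyⁱz is accepted.
The DFA has 3 states, so the proof of the pumping lemma guarantees a repeated state among the first 3+1 visited; the segment between the two visits is the pumpable y.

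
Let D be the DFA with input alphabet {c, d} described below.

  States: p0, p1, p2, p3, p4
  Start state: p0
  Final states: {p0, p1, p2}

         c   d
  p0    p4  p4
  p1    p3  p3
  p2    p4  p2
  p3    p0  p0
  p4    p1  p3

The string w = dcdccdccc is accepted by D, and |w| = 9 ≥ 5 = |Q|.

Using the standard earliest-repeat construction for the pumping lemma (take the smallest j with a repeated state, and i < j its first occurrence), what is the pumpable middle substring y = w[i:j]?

dcdc

State sequence: p0 -d-> p4 -c-> p1 -d-> p3 -c-> p0 -c-> p4 -d-> p3 -c-> p0 -c-> p4 -c-> p1
First repeat at step 4: p0 was already visited.

So i = 0, j = 4, giving x = w[0:0] = ε, y = w[0:4] = dcdc, z = w[4:9] = cdccc.
Check: |xy| = 4 ≤ 5 and |y| = 4 ≥ 1. Reading y takes D from p0 back to p0, so every xyⁱz is accepted.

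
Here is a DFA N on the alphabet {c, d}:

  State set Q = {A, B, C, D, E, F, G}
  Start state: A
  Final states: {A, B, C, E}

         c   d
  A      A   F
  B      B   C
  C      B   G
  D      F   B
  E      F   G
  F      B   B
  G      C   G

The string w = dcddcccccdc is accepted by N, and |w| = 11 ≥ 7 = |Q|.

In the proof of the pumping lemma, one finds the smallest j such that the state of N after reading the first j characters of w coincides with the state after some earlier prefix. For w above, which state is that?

C

State sequence: A -d-> F -c-> B -d-> C -d-> G -c-> C -c-> B -c-> B -c-> B -c-> B -d-> C -c-> B
First repeat at step 5: C was already visited.

The earliest repeat is at step j = 5: N is in C, which it already visited at step i = 3.
Pumping length from the standard proof: p = 7 (the number of states). The repeated state found above gives |xy| = j ≤ 7 and |y| = j − i ≥ 1.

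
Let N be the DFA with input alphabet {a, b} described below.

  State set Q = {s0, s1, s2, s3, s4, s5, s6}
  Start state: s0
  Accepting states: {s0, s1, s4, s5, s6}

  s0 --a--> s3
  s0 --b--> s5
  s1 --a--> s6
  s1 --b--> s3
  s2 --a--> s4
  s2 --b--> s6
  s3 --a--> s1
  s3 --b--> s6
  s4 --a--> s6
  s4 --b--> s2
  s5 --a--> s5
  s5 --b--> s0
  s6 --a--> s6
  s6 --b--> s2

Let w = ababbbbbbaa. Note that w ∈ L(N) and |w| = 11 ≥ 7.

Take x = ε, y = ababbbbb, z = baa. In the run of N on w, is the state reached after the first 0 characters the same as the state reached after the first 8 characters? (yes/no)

State sequence: s0 -a-> s3 -b-> s6 -a-> s6 -b-> s2 -b-> s6 -b-> s2 -b-> s6 -b-> s2

After x (step 0): s0. After xy (step 8): s2.
They differ (s0 ≠ s2), so y is not a cycle from the state after x; this split is not the one the pumping-lemma construction produces, and pumping y need not keep the string in L(N).

no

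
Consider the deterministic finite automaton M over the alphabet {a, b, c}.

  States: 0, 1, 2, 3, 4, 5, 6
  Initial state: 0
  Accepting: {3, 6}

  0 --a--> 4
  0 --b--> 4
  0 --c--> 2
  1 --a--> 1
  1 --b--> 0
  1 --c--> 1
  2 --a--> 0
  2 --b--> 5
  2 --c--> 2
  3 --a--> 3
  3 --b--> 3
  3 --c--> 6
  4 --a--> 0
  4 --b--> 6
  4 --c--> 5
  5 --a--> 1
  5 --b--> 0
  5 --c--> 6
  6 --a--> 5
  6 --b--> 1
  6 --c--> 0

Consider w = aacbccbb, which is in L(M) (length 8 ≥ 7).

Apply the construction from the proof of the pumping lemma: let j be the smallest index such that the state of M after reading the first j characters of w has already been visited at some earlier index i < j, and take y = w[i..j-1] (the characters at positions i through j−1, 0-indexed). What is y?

State sequence: 0 -a-> 4 -a-> 0 -c-> 2 -b-> 5 -c-> 6 -c-> 0 -b-> 4 -b-> 6
First repeat at step 2: 0 was already visited.

So i = 0, j = 2, giving x = w[0:0] = ε, y = w[0:2] = aa, z = w[2:8] = cbccbb.
Check: |xy| = 2 ≤ 7 and |y| = 2 ≥ 1. Reading y takes M from 0 back to 0, so every xyⁱz is accepted.
Since M has 7 states, any run of length ≥ 7 visits 7+1 states, so by pigeonhole some state repeats within the first 7 steps — that repeat gives the pumpable loop.

aa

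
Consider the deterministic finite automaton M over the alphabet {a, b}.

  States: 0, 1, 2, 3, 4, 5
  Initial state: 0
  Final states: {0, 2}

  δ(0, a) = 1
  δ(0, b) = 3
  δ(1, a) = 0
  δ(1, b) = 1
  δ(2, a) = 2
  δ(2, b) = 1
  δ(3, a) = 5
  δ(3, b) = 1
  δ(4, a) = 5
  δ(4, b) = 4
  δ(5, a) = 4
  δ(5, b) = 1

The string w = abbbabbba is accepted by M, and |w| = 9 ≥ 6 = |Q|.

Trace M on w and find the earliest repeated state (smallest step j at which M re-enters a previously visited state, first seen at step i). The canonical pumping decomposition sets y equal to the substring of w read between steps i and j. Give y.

b

Run of M on w = a b b b a b b b a:
  step 0: 0  (start)
  step 1: 1  (read a: 0→1)
  step 2: 1  (read b: 1→1)   ← first repeat (1 seen earlier)
  step 3: 1  (read b: 1→1)
  step 4: 1  (read b: 1→1)
  step 5: 0  (read a: 1→0)
  step 6: 3  (read b: 0→3)
  step 7: 1  (read b: 3→1)
  step 8: 1  (read b: 1→1)
  step 9: 0  (read a: 1→0)

So i = 1, j = 2, giving x = w[0:1] = a, y = w[1:2] = b, z = w[2:9] = bbabbba.
Check: |xy| = 2 ≤ 6 and |y| = 1 ≥ 1. Reading y takes M from 1 back to 1, so every xyⁱz is accepted.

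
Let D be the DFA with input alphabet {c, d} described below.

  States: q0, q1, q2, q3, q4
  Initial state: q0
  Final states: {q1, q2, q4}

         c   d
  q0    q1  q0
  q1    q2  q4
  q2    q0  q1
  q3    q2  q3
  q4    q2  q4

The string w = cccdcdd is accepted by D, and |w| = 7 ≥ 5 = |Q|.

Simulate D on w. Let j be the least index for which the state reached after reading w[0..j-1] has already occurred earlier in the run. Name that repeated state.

q0

Run of D on w = c c c d c d d:
  step 0: q0  (start)
  step 1: q1  (read c: q0→q1)
  step 2: q2  (read c: q1→q2)
  step 3: q0  (read c: q2→q0)   ← first repeat (q0 seen earlier)
  step 4: q0  (read d: q0→q0)
  step 5: q1  (read c: q0→q1)
  step 6: q4  (read d: q1→q4)
  step 7: q4  (read d: q4→q4)

The earliest repeat is at step j = 3: D is in q0, which it already visited at step i = 0.
Pumping length from the standard proof: p = 5 (the number of states). The repeated state found above gives |xy| = j ≤ 5 and |y| = j − i ≥ 1.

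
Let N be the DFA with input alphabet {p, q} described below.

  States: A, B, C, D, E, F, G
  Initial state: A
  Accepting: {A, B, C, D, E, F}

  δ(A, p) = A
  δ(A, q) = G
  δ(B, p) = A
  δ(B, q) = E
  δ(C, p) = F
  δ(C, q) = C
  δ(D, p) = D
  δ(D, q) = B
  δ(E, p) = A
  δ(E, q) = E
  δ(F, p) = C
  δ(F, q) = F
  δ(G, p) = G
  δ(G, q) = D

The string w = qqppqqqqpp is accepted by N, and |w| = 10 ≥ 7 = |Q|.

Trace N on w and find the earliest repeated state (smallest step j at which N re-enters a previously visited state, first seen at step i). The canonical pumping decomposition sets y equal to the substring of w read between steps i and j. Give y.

Run of N on w = q q p p q q q q p p:
  step 0: A  (start)
  step 1: G  (read q: A→G)
  step 2: D  (read q: G→D)
  step 3: D  (read p: D→D)   ← first repeat (D seen earlier)
  step 4: D  (read p: D→D)
  step 5: B  (read q: D→B)
  step 6: E  (read q: B→E)
  step 7: E  (read q: E→E)
  step 8: E  (read q: E→E)
  step 9: A  (read p: E→A)
  step 10: A  (read p: A→A)

So i = 2, j = 3, giving x = w[0:2] = qq, y = w[2:3] = p, z = w[3:10] = pqqqqpp.
Check: |xy| = 3 ≤ 7 and |y| = 1 ≥ 1. Reading y takes N from D back to D, so every xyⁱz is accepted.

p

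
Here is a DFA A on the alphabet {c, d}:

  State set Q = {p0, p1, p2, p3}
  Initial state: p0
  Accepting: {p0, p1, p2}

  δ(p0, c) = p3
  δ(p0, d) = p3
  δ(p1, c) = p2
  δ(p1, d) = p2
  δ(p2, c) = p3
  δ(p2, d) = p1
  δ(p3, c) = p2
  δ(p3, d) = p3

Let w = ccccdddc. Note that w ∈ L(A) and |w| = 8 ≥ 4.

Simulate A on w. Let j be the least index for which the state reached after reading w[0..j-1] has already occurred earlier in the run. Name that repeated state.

Run of A on w = c c c c d d d c:
  step 0: p0  (start)
  step 1: p3  (read c: p0→p3)
  step 2: p2  (read c: p3→p2)
  step 3: p3  (read c: p2→p3)   ← first repeat (p3 seen earlier)
  step 4: p2  (read c: p3→p2)
  step 5: p1  (read d: p2→p1)
  step 6: p2  (read d: p1→p2)
  step 7: p1  (read d: p2→p1)
  step 8: p2  (read c: p1→p2)

The earliest repeat is at step j = 3: A is in p3, which it already visited at step i = 1.
Since A has 4 states, any run of length ≥ 4 visits 4+1 states, so by pigeonhole some state repeats within the first 4 steps — that repeat gives the pumpable loop.

p3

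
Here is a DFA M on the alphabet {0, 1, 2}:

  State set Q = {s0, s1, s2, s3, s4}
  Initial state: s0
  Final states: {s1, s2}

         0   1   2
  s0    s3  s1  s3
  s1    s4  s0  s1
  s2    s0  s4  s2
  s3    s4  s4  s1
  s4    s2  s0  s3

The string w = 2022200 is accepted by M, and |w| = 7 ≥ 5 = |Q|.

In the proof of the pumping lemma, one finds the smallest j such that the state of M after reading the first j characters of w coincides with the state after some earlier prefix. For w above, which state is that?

State sequence: s0 -2-> s3 -0-> s4 -2-> s3 -2-> s1 -2-> s1 -0-> s4 -0-> s2
First repeat at step 3: s3 was already visited.

The earliest repeat is at step j = 3: M is in s3, which it already visited at step i = 1.

s3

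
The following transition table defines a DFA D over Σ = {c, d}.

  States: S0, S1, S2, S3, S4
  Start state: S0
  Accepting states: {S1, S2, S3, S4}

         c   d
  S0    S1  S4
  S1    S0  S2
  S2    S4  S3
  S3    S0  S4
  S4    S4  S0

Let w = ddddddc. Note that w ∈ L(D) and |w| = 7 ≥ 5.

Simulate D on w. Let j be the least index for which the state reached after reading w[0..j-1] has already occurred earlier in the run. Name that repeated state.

Run of D on w = d d d d d d c:
  step 0: S0  (start)
  step 1: S4  (read d: S0→S4)
  step 2: S0  (read d: S4→S0)   ← first repeat (S0 seen earlier)
  step 3: S4  (read d: S0→S4)
  step 4: S0  (read d: S4→S0)
  step 5: S4  (read d: S0→S4)
  step 6: S0  (read d: S4→S0)
  step 7: S1  (read c: S0→S1)

The earliest repeat is at step j = 2: D is in S0, which it already visited at step i = 0.
Since D has 5 states, any run of length ≥ 5 visits 5+1 states, so by pigeonhole some state repeats within the first 5 steps — that repeat gives the pumpable loop.

S0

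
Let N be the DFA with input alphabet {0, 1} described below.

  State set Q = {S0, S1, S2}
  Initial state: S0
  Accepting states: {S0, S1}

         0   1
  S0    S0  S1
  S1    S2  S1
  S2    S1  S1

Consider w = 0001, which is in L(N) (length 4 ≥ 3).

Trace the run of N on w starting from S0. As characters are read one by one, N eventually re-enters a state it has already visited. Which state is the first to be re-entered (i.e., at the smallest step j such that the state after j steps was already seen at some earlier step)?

S0

State sequence: S0 -0-> S0 -0-> S0 -0-> S0 -1-> S1
First repeat at step 1: S0 was already visited.

The earliest repeat is at step j = 1: N is in S0, which it already visited at step i = 0.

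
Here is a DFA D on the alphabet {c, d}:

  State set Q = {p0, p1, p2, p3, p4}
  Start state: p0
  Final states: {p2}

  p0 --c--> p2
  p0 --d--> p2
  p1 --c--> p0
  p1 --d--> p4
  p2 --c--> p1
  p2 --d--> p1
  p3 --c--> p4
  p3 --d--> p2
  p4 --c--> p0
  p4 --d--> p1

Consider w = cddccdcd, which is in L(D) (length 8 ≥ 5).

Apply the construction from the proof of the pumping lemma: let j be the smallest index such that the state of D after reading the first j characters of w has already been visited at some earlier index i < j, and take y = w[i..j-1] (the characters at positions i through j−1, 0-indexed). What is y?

Run of D on w = c d d c c d c d:
  step 0: p0  (start)
  step 1: p2  (read c: p0→p2)
  step 2: p1  (read d: p2→p1)
  step 3: p4  (read d: p1→p4)
  step 4: p0  (read c: p4→p0)   ← first repeat (p0 seen earlier)
  step 5: p2  (read c: p0→p2)
  step 6: p1  (read d: p2→p1)
  step 7: p0  (read c: p1→p0)
  step 8: p2  (read d: p0→p2)

So i = 0, j = 4, giving x = w[0:0] = ε, y = w[0:4] = cddc, z = w[4:8] = cdcd.
Check: |xy| = 4 ≤ 5 and |y| = 4 ≥ 1. Reading y takes D from p0 back to p0, so every xyⁱz is accepted.
With |Q| = 5, pigeonhole forces a state repeat no later than step 5; the substring read between the first and second visits to that state can be pumped.

cddc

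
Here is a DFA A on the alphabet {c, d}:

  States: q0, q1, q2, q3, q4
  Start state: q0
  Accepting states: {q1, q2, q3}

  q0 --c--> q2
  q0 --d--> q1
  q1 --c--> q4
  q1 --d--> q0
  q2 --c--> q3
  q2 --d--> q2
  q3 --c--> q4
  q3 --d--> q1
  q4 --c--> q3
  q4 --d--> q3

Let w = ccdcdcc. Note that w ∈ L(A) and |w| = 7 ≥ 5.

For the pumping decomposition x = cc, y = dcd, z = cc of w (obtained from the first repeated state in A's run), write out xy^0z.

cccc

xy⁰z = xz = cc·cc = cccc.
Reading y = dcd takes A from q3 back to q3, so after x the machine is still in q3, and z then leads to the accepting state q3. Hence cccc ∈ L(A).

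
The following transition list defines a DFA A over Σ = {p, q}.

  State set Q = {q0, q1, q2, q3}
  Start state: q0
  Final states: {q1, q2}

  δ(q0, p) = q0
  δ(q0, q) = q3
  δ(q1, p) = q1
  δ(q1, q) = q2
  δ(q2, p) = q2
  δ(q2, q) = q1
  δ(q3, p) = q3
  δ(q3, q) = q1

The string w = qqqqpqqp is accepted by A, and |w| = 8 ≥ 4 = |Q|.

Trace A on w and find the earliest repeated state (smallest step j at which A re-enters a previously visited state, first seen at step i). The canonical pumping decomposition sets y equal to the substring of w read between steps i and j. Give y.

Run of A on w = q q q q p q q p:
  step 0: q0  (start)
  step 1: q3  (read q: q0→q3)
  step 2: q1  (read q: q3→q1)
  step 3: q2  (read q: q1→q2)
  step 4: q1  (read q: q2→q1)   ← first repeat (q1 seen earlier)
  step 5: q1  (read p: q1→q1)
  step 6: q2  (read q: q1→q2)
  step 7: q1  (read q: q2→q1)
  step 8: q1  (read p: q1→q1)

So i = 2, j = 4, giving x = w[0:2] = qq, y = w[2:4] = qq, z = w[4:8] = pqqp.
Check: |xy| = 4 ≤ 4 and |y| = 2 ≥ 1. Reading y takes A from q1 back to q1, so every xyⁱz is accepted.
With |Q| = 4, pigeonhole forces a state repeat no later than step 4; the substring read between the first and second visits to that state can be pumped.

qq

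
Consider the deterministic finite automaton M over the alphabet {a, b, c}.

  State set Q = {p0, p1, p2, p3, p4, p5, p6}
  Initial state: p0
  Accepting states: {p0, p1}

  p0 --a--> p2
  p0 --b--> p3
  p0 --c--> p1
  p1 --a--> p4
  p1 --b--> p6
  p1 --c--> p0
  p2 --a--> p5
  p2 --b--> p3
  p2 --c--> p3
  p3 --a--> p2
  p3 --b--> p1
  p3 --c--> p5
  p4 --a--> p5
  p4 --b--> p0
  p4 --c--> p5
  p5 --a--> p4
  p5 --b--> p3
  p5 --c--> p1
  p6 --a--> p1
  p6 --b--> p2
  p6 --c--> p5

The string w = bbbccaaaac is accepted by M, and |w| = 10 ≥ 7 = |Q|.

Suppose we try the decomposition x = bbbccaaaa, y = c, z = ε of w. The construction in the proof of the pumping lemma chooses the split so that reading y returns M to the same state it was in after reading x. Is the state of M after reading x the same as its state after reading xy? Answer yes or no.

no

Run of M on the first 10 characters of w = b b b c c a a a a c:
  step 0: p0  (start)
  step 1: p3  (read b: p0→p3)
  step 2: p1  (read b: p3→p1)
  step 3: p6  (read b: p1→p6)
  step 4: p5  (read c: p6→p5)
  step 5: p1  (read c: p5→p1)
  step 6: p4  (read a: p1→p4)
  step 7: p5  (read a: p4→p5)
  step 8: p4  (read a: p5→p4)
  step 9: p5  (read a: p4→p5)
  step 10: p1  (read c: p5→p1)

After x (step 9): p5. After xy (step 10): p1.
They differ (p5 ≠ p1), so y is not a cycle from the state after x; this split is not the one the pumping-lemma construction produces, and pumping y need not keep the string in L(M).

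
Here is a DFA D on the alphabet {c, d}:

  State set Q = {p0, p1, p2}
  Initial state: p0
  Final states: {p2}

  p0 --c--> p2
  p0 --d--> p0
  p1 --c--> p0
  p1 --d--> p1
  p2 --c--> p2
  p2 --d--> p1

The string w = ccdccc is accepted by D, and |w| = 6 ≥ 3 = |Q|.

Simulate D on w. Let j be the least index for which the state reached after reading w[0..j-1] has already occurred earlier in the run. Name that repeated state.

p2

State sequence: p0 -c-> p2 -c-> p2 -d-> p1 -c-> p0 -c-> p2 -c-> p2
First repeat at step 2: p2 was already visited.

The earliest repeat is at step j = 2: D is in p2, which it already visited at step i = 1.
The DFA has 3 states, so the proof of the pumping lemma guarantees a repeated state among the first 3+1 visited; the segment between the two visits is the pumpable y.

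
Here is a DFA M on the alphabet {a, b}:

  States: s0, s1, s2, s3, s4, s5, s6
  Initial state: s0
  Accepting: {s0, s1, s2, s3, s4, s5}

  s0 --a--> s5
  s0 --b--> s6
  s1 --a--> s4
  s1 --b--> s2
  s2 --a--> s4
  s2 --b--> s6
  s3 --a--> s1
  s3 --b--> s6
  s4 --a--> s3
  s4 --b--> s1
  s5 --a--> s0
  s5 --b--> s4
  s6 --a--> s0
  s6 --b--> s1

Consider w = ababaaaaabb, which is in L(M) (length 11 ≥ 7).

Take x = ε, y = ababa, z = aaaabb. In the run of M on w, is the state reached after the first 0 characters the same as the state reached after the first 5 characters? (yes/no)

State sequence: s0 -a-> s5 -b-> s4 -a-> s3 -b-> s6 -a-> s0

After x (step 0): s0. After xy (step 5): s0.
They match, so y = ababa drives M around a cycle from s0 back to itself; pumping y any number of times keeps M in s0 before reading z, and xyⁱz ∈ L(M) for every i ≥ 0.

yes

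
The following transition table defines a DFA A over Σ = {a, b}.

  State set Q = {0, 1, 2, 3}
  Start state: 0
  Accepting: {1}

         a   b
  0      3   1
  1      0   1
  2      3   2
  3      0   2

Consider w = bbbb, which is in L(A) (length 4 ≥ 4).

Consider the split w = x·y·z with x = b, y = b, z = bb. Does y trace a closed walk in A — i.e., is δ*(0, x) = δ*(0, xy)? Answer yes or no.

yes

State sequence: 0 -b-> 1 -b-> 1

After x (step 1): 1. After xy (step 2): 1.
They match, so y = b drives A around a cycle from 1 back to itself; pumping y any number of times keeps A in 1 before reading z, and xyⁱz ∈ L(A) for every i ≥ 0.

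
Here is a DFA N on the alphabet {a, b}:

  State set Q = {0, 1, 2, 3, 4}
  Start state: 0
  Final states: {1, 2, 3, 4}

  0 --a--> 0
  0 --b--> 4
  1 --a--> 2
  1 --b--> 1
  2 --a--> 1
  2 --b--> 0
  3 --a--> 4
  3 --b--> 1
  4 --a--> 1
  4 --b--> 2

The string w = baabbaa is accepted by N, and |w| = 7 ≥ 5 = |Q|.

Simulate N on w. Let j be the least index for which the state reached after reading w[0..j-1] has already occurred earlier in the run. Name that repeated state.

State sequence: 0 -b-> 4 -a-> 1 -a-> 2 -b-> 0 -b-> 4 -a-> 1 -a-> 2
First repeat at step 4: 0 was already visited.

The earliest repeat is at step j = 4: N is in 0, which it already visited at step i = 0.
Pumping length from the standard proof: p = 5 (the number of states). The repeated state found above gives |xy| = j ≤ 5 and |y| = j − i ≥ 1.

0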